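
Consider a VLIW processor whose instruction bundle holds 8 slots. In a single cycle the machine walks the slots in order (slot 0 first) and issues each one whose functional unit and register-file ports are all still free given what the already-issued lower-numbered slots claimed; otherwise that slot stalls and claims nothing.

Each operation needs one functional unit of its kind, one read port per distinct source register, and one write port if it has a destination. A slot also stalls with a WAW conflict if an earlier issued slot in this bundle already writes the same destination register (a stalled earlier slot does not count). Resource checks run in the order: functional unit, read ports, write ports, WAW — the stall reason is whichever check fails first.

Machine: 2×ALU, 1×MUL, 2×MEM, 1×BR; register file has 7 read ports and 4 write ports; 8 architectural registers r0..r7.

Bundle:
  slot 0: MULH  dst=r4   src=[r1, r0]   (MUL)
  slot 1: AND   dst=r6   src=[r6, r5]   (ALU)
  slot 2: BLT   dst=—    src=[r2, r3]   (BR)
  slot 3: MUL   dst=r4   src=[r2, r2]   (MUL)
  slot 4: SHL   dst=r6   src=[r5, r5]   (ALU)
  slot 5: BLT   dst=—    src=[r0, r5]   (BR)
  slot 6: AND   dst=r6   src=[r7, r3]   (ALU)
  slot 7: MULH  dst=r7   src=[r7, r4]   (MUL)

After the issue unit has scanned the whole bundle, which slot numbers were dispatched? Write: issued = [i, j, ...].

[0] MUL needs rd=2 wr=1: ok; after: ALU=2 MUL=0 MEM=2 BR=1, R=5, W=3
[1] ALU needs rd=2 wr=1: ok; after: ALU=1 MUL=0 MEM=2 BR=1, R=3, W=2
[2] BR needs rd=2 wr=0: ok; after: ALU=1 MUL=0 MEM=2 BR=0, R=1, W=2
[3] MUL needs rd=1 wr=1: FU; after: ALU=1 MUL=0 MEM=2 BR=0, R=1, W=2
[4] ALU needs rd=1 wr=1: WAW; after: ALU=1 MUL=0 MEM=2 BR=0, R=1, W=2
[5] BR needs rd=2 wr=0: FU; after: ALU=1 MUL=0 MEM=2 BR=0, R=1, W=2
[6] ALU needs rd=2 wr=1: RD_PORT; after: ALU=1 MUL=0 MEM=2 BR=0, R=1, W=2
[7] MUL needs rd=2 wr=1: FU; after: ALU=1 MUL=0 MEM=2 BR=0, R=1, W=2

issued = [0, 1, 2]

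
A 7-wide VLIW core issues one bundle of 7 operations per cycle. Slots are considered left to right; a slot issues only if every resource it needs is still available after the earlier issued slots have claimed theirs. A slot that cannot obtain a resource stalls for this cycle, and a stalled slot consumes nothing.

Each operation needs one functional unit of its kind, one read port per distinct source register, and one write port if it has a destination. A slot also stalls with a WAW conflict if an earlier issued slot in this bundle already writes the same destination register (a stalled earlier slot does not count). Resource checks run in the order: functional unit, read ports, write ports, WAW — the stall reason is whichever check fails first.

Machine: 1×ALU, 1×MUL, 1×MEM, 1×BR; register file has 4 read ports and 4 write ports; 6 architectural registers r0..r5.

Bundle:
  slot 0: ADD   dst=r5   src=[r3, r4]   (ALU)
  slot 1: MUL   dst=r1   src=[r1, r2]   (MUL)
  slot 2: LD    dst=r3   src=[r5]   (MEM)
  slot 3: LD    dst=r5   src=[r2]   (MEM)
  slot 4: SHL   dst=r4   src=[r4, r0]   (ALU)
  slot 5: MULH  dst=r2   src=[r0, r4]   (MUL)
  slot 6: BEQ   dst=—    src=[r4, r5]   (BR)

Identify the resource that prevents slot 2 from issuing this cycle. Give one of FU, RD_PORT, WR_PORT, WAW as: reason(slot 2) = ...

#0 ALU src=r3,r4 dispatched  <A:0 Mu:1 Ld:1 B:1 rd:2 wr:3>
#1 MUL src=r1,r2 dispatched  <A:0 Mu:0 Ld:1 B:1 rd:0 wr:2>
#2 MEM src=r5 held:RD_PORT  <A:0 Mu:0 Ld:1 B:1 rd:0 wr:2>
#3 MEM src=r2 held:RD_PORT  <A:0 Mu:0 Ld:1 B:1 rd:0 wr:2>
#4 ALU src=r4,r0 held:FU  <A:0 Mu:0 Ld:1 B:1 rd:0 wr:2>
#5 MUL src=r0,r4 held:FU  <A:0 Mu:0 Ld:1 B:1 rd:0 wr:2>
#6 BR src=r4,r5 held:RD_PORT  <A:0 Mu:0 Ld:1 B:1 rd:0 wr:2>

reason(slot 2) = RD_PORT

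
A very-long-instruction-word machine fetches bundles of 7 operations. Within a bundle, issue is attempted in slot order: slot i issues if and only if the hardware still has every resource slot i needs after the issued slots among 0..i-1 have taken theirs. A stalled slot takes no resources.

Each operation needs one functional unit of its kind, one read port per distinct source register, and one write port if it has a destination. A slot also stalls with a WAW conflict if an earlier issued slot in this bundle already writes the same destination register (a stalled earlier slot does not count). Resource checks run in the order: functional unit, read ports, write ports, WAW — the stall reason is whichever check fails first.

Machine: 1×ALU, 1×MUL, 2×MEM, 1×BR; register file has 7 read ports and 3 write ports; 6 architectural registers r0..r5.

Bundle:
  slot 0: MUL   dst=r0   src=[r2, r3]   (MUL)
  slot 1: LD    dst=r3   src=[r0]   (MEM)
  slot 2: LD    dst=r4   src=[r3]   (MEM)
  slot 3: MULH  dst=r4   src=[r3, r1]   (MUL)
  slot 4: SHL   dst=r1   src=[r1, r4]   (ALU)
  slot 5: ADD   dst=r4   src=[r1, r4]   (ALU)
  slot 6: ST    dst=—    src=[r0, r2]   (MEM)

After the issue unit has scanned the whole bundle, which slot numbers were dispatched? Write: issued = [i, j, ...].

issued = [0, 1, 2]

[0] MUL needs rd=2 wr=1: ok; after: ALU=1 MUL=0 MEM=2 BR=1, R=5, W=2
[1] MEM needs rd=1 wr=1: ok; after: ALU=1 MUL=0 MEM=1 BR=1, R=4, W=1
[2] MEM needs rd=1 wr=1: ok; after: ALU=1 MUL=0 MEM=0 BR=1, R=3, W=0
[3] MUL needs rd=2 wr=1: FU; after: ALU=1 MUL=0 MEM=0 BR=1, R=3, W=0
[4] ALU needs rd=2 wr=1: WR_PORT; after: ALU=1 MUL=0 MEM=0 BR=1, R=3, W=0
[5] ALU needs rd=2 wr=1: WR_PORT; after: ALU=1 MUL=0 MEM=0 BR=1, R=3, W=0
[6] MEM needs rd=2 wr=0: FU; after: ALU=1 MUL=0 MEM=0 BR=1, R=3, W=0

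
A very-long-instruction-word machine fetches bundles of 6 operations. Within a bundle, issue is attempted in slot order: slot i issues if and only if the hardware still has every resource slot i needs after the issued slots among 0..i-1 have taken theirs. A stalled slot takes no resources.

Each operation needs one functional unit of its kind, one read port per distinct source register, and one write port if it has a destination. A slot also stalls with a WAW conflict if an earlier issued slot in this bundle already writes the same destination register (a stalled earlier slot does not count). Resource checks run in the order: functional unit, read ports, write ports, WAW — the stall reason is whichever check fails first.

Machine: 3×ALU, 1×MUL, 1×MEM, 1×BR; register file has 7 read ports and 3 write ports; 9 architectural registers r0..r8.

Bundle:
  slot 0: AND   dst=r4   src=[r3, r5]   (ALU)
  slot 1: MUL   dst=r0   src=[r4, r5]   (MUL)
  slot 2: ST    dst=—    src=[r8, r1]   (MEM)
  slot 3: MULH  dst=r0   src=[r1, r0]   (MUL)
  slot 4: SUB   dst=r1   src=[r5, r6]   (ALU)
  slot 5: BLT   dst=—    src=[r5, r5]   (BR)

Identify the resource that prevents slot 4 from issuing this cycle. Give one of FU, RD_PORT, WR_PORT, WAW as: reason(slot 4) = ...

#0 ALU src=r3,r5 dispatched  <A:2 Mu:1 Ld:1 B:1 rd:5 wr:2>
#1 MUL src=r4,r5 dispatched  <A:2 Mu:0 Ld:1 B:1 rd:3 wr:1>
#2 MEM src=r8,r1 dispatched  <A:2 Mu:0 Ld:0 B:1 rd:1 wr:1>
#3 MUL src=r1,r0 held:FU  <A:2 Mu:0 Ld:0 B:1 rd:1 wr:1>
#4 ALU src=r5,r6 held:RD_PORT  <A:2 Mu:0 Ld:0 B:1 rd:1 wr:1>
#5 BR src=r5,r5 dispatched  <A:2 Mu:0 Ld:0 B:0 rd:0 wr:1>

reason(slot 4) = RD_PORT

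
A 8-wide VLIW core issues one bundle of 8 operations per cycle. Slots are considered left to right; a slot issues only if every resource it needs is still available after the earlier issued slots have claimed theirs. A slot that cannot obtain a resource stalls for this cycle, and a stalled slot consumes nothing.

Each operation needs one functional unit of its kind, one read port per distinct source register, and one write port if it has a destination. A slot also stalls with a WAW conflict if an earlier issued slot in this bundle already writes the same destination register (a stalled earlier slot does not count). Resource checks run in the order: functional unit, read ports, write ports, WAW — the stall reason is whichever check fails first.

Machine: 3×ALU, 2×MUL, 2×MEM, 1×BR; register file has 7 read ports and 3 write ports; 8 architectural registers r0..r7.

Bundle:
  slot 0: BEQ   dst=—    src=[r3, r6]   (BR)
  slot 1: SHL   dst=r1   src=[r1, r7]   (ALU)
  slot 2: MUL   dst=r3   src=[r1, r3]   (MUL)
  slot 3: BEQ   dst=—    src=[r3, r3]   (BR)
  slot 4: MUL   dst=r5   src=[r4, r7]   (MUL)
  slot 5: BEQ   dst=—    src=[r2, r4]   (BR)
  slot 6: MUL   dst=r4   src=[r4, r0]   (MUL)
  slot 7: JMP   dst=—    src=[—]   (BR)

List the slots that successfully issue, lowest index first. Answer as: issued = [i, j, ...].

issued = [0, 1, 2]

  0. BR ⇒ go  {3A/2Mu/2Ld/0B | 5r 3w}
  1. ALU→r1 ⇒ go  {2A/2Mu/2Ld/0B | 3r 2w}
  2. MUL→r3 ⇒ go  {2A/1Mu/2Ld/0B | 1r 1w}
  3. BR ⇒ no(FU)  {2A/1Mu/2Ld/0B | 1r 1w}
  4. MUL→r5 ⇒ no(RD_PORT)  {2A/1Mu/2Ld/0B | 1r 1w}
  5. BR ⇒ no(FU)  {2A/1Mu/2Ld/0B | 1r 1w}
  6. MUL→r4 ⇒ no(RD_PORT)  {2A/1Mu/2Ld/0B | 1r 1w}
  7. BR ⇒ no(FU)  {2A/1Mu/2Ld/0B | 1r 1w}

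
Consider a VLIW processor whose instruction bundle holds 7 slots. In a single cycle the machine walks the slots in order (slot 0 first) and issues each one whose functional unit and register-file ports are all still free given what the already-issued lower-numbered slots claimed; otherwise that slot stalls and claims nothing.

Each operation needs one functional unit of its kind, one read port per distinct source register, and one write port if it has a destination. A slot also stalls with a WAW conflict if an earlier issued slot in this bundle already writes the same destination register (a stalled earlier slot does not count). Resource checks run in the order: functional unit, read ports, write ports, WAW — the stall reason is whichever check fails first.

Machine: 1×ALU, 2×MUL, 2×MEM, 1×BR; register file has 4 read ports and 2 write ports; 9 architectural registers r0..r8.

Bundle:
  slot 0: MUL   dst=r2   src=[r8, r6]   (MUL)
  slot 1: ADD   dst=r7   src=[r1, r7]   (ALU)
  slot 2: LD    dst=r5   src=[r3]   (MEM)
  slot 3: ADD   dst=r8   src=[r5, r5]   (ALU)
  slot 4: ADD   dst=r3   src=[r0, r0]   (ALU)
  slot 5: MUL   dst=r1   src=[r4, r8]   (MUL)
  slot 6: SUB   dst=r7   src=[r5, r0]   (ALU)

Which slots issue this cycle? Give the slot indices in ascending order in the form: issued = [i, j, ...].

issued = [0, 1]

[0] MUL needs rd=2 wr=1: ok; after: ALU=1 MUL=1 MEM=2 BR=1, R=2, W=1
[1] ALU needs rd=2 wr=1: ok; after: ALU=0 MUL=1 MEM=2 BR=1, R=0, W=0
[2] MEM needs rd=1 wr=1: RD_PORT; after: ALU=0 MUL=1 MEM=2 BR=1, R=0, W=0
[3] ALU needs rd=1 wr=1: FU; after: ALU=0 MUL=1 MEM=2 BR=1, R=0, W=0
[4] ALU needs rd=1 wr=1: FU; after: ALU=0 MUL=1 MEM=2 BR=1, R=0, W=0
[5] MUL needs rd=2 wr=1: RD_PORT; after: ALU=0 MUL=1 MEM=2 BR=1, R=0, W=0
[6] ALU needs rd=2 wr=1: FU; after: ALU=0 MUL=1 MEM=2 BR=1, R=0, W=0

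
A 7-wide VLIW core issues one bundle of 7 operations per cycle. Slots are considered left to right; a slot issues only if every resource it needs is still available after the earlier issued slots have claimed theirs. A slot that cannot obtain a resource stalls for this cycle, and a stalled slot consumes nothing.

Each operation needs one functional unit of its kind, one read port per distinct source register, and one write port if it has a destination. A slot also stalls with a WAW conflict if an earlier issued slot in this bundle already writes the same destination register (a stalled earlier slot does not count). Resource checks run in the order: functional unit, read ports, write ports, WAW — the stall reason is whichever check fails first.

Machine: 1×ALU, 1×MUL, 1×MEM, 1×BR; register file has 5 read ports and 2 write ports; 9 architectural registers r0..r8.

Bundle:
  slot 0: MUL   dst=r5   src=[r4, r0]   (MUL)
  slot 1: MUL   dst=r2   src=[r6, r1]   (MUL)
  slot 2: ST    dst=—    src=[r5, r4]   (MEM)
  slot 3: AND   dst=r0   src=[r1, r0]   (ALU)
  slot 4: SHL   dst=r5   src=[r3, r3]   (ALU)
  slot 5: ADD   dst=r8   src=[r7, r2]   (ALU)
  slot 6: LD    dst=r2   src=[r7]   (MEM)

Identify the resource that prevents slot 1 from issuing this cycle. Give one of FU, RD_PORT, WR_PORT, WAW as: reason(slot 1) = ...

#0 MUL src=r4,r0 dispatched  <A:1 Mu:0 Ld:1 B:1 rd:3 wr:1>
#1 MUL src=r6,r1 held:FU  <A:1 Mu:0 Ld:1 B:1 rd:3 wr:1>
#2 MEM src=r5,r4 dispatched  <A:1 Mu:0 Ld:0 B:1 rd:1 wr:1>
#3 ALU src=r1,r0 held:RD_PORT  <A:1 Mu:0 Ld:0 B:1 rd:1 wr:1>
#4 ALU src=r3,r3 held:WAW  <A:1 Mu:0 Ld:0 B:1 rd:1 wr:1>
#5 ALU src=r7,r2 held:RD_PORT  <A:1 Mu:0 Ld:0 B:1 rd:1 wr:1>
#6 MEM src=r7 held:FU  <A:1 Mu:0 Ld:0 B:1 rd:1 wr:1>

reason(slot 1) = FU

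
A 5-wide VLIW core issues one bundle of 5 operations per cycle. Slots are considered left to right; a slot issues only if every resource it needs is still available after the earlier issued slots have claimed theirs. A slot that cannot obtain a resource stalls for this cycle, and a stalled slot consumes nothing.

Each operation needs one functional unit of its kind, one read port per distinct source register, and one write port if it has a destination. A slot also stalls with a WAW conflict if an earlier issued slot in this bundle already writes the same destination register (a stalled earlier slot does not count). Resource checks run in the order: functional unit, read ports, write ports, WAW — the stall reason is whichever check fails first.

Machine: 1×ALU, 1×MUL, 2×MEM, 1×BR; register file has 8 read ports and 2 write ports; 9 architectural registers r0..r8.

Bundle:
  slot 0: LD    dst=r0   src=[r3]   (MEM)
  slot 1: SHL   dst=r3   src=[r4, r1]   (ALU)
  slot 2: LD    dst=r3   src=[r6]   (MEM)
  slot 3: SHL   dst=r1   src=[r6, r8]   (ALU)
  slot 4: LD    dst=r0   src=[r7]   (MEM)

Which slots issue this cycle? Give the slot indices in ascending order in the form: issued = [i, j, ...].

issued = [0, 1]

(0) want 1×MEM +1rd +1wr — yes → AL1|MU1|ME1|BR1|rd7|wr1
(1) want 1×ALU +2rd +1wr — yes → AL0|MU1|ME1|BR1|rd5|wr0
(2) want 1×MEM +1rd +1wr — WR_PORT → AL0|MU1|ME1|BR1|rd5|wr0
(3) want 1×ALU +2rd +1wr — FU → AL0|MU1|ME1|BR1|rd5|wr0
(4) want 1×MEM +1rd +1wr — WR_PORT → AL0|MU1|ME1|BR1|rd5|wr0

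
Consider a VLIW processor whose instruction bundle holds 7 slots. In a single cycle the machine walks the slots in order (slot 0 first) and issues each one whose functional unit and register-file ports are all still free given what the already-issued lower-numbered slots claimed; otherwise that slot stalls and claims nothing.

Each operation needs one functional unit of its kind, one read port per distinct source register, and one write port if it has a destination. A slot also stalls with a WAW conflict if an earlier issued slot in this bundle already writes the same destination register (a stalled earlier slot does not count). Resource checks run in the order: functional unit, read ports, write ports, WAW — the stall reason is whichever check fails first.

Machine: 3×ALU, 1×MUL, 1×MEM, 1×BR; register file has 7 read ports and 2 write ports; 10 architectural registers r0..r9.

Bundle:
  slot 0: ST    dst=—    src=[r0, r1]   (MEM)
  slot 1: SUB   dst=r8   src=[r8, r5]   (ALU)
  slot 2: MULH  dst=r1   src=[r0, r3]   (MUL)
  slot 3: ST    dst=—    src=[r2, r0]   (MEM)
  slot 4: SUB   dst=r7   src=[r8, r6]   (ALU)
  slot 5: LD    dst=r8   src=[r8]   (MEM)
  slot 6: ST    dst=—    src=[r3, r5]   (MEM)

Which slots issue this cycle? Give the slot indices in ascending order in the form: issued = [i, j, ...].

issued = [0, 1, 2]

(0) want 1×MEM +2rd +0wr — yes → AL3|MU1|ME0|BR1|rd5|wr2
(1) want 1×ALU +2rd +1wr — yes → AL2|MU1|ME0|BR1|rd3|wr1
(2) want 1×MUL +2rd +1wr — yes → AL2|MU0|ME0|BR1|rd1|wr0
(3) want 1×MEM +2rd +0wr — FU → AL2|MU0|ME0|BR1|rd1|wr0
(4) want 1×ALU +2rd +1wr — RD_PORT → AL2|MU0|ME0|BR1|rd1|wr0
(5) want 1×MEM +1rd +1wr — FU → AL2|MU0|ME0|BR1|rd1|wr0
(6) want 1×MEM +2rd +0wr — FU → AL2|MU0|ME0|BR1|rd1|wr0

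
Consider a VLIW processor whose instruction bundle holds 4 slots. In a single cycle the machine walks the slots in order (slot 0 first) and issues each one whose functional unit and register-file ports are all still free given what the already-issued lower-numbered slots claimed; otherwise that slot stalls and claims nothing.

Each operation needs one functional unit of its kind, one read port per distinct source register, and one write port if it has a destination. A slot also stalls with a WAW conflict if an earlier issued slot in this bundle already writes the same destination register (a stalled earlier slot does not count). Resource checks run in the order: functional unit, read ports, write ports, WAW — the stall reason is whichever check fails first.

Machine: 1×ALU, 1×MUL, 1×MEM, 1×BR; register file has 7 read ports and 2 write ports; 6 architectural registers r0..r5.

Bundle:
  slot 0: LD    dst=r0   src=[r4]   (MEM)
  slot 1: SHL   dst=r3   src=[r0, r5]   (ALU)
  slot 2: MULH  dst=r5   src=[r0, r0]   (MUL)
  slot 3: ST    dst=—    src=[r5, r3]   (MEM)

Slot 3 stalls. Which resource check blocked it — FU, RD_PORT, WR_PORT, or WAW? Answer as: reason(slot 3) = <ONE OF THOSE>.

reason(slot 3) = FU

(0) want 1×MEM +1rd +1wr — yes → AL1|MU1|ME0|BR1|rd6|wr1
(1) want 1×ALU +2rd +1wr — yes → AL0|MU1|ME0|BR1|rd4|wr0
(2) want 1×MUL +1rd +1wr — WR_PORT → AL0|MU1|ME0|BR1|rd4|wr0
(3) want 1×MEM +2rd +0wr — FU → AL0|MU1|ME0|BR1|rd4|wr0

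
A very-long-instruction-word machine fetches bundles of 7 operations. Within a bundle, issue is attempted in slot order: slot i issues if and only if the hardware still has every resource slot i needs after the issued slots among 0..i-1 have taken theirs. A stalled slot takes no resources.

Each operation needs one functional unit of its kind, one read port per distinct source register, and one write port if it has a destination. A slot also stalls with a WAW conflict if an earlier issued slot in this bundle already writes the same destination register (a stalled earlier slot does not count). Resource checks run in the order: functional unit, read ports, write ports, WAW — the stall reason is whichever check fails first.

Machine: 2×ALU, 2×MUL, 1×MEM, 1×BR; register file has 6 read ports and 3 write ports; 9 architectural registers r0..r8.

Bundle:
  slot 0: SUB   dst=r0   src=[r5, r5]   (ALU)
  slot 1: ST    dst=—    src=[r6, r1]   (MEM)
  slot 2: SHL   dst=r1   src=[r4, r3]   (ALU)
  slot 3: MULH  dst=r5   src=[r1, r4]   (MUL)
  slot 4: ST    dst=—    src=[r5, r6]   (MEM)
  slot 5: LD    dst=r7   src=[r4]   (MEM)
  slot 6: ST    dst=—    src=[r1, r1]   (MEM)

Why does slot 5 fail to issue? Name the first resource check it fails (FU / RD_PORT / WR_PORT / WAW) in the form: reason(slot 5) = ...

slot 0 (ALU): ISSUE — free A1,Mu2,Ld1,B1 rp5 wp2
slot 1 (MEM): ISSUE — free A1,Mu2,Ld0,B1 rp3 wp2
slot 2 (ALU): ISSUE — free A0,Mu2,Ld0,B1 rp1 wp1
slot 3 (MUL): stall RD_PORT — free A0,Mu2,Ld0,B1 rp1 wp1
slot 4 (MEM): stall FU — free A0,Mu2,Ld0,B1 rp1 wp1
slot 5 (MEM): stall FU — free A0,Mu2,Ld0,B1 rp1 wp1
slot 6 (MEM): stall FU — free A0,Mu2,Ld0,B1 rp1 wp1

reason(slot 5) = FU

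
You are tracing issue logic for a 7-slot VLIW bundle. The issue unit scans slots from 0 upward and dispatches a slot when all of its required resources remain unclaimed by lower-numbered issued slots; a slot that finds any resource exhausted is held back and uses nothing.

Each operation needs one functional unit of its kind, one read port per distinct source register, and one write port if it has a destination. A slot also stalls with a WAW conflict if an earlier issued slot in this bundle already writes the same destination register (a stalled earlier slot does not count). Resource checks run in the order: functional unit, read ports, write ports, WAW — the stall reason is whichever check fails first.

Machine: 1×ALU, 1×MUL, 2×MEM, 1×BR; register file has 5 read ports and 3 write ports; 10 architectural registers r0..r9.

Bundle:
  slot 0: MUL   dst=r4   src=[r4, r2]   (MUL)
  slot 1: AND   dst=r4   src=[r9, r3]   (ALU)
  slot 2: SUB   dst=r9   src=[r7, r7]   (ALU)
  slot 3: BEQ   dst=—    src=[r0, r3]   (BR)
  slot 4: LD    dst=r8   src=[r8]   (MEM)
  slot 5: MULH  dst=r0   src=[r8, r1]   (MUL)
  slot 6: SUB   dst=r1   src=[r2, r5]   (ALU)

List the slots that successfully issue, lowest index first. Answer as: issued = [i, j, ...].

issued = [0, 2, 3]

slot 0 (MUL): ISSUE — free A1,Mu0,Ld2,B1 rp3 wp2
slot 1 (ALU): stall WAW — free A1,Mu0,Ld2,B1 rp3 wp2
slot 2 (ALU): ISSUE — free A0,Mu0,Ld2,B1 rp2 wp1
slot 3 (BR): ISSUE — free A0,Mu0,Ld2,B0 rp0 wp1
slot 4 (MEM): stall RD_PORT — free A0,Mu0,Ld2,B0 rp0 wp1
slot 5 (MUL): stall FU — free A0,Mu0,Ld2,B0 rp0 wp1
slot 6 (ALU): stall FU — free A0,Mu0,Ld2,B0 rp0 wp1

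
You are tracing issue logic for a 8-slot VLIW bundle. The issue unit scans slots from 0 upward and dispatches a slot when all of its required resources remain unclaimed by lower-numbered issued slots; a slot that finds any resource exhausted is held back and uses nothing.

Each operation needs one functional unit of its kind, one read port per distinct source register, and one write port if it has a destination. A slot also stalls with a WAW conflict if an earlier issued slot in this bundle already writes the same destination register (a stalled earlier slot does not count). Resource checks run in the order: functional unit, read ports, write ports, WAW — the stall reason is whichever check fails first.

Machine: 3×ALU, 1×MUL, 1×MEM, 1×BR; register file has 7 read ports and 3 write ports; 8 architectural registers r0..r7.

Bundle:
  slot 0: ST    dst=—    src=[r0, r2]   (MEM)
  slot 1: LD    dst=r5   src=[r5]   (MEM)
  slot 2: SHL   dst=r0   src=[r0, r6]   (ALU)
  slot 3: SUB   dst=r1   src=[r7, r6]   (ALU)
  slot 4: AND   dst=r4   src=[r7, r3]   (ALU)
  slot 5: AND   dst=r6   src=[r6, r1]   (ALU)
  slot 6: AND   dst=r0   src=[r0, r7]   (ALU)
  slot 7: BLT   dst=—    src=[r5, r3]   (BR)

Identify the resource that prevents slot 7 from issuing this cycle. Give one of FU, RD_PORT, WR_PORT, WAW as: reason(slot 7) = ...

#0 MEM src=r0,r2 dispatched  <A:3 Mu:1 Ld:0 B:1 rd:5 wr:3>
#1 MEM src=r5 held:FU  <A:3 Mu:1 Ld:0 B:1 rd:5 wr:3>
#2 ALU src=r0,r6 dispatched  <A:2 Mu:1 Ld:0 B:1 rd:3 wr:2>
#3 ALU src=r7,r6 dispatched  <A:1 Mu:1 Ld:0 B:1 rd:1 wr:1>
#4 ALU src=r7,r3 held:RD_PORT  <A:1 Mu:1 Ld:0 B:1 rd:1 wr:1>
#5 ALU src=r6,r1 held:RD_PORT  <A:1 Mu:1 Ld:0 B:1 rd:1 wr:1>
#6 ALU src=r0,r7 held:RD_PORT  <A:1 Mu:1 Ld:0 B:1 rd:1 wr:1>
#7 BR src=r5,r3 held:RD_PORT  <A:1 Mu:1 Ld:0 B:1 rd:1 wr:1>

reason(slot 7) = RD_PORT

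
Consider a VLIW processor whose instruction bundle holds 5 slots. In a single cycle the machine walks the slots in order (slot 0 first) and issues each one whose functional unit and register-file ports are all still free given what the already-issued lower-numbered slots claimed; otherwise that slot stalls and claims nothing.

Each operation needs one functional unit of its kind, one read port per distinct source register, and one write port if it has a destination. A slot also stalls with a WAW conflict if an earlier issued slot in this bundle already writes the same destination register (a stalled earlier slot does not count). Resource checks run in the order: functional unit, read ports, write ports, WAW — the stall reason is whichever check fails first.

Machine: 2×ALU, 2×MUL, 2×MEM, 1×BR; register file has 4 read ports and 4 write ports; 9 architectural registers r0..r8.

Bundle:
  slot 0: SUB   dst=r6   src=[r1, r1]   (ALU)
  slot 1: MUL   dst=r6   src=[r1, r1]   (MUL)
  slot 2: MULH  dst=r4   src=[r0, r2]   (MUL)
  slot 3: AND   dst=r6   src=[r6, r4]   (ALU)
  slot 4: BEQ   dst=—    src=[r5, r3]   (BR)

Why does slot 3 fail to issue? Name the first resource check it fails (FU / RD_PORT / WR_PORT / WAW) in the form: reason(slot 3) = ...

reason(slot 3) = RD_PORT

slot 0 (ALU): ISSUE — free A1,Mu2,Ld2,B1 rp3 wp3
slot 1 (MUL): stall WAW — free A1,Mu2,Ld2,B1 rp3 wp3
slot 2 (MUL): ISSUE — free A1,Mu1,Ld2,B1 rp1 wp2
slot 3 (ALU): stall RD_PORT — free A1,Mu1,Ld2,B1 rp1 wp2
slot 4 (BR): stall RD_PORT — free A1,Mu1,Ld2,B1 rp1 wp2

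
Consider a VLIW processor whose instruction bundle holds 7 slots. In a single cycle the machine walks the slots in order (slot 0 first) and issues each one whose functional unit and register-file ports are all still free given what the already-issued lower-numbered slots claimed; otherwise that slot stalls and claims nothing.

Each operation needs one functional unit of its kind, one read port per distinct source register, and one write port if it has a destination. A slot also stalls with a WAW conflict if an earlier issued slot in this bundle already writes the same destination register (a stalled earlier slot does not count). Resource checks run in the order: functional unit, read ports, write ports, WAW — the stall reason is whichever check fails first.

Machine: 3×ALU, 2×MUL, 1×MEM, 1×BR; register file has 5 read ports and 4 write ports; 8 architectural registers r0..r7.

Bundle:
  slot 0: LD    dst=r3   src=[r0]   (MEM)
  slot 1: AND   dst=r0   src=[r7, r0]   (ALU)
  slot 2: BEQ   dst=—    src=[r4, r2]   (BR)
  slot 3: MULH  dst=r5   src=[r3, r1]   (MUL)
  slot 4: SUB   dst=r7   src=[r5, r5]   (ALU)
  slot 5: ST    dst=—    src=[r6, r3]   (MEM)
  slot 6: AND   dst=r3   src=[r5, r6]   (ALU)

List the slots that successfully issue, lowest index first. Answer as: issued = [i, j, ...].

(0) want 1×MEM +1rd +1wr — yes → AL3|MU2|ME0|BR1|rd4|wr3
(1) want 1×ALU +2rd +1wr — yes → AL2|MU2|ME0|BR1|rd2|wr2
(2) want 1×BR +2rd +0wr — yes → AL2|MU2|ME0|BR0|rd0|wr2
(3) want 1×MUL +2rd +1wr — RD_PORT → AL2|MU2|ME0|BR0|rd0|wr2
(4) want 1×ALU +1rd +1wr — RD_PORT → AL2|MU2|ME0|BR0|rd0|wr2
(5) want 1×MEM +2rd +0wr — FU → AL2|MU2|ME0|BR0|rd0|wr2
(6) want 1×ALU +2rd +1wr — RD_PORT → AL2|MU2|ME0|BR0|rd0|wr2

issued = [0, 1, 2]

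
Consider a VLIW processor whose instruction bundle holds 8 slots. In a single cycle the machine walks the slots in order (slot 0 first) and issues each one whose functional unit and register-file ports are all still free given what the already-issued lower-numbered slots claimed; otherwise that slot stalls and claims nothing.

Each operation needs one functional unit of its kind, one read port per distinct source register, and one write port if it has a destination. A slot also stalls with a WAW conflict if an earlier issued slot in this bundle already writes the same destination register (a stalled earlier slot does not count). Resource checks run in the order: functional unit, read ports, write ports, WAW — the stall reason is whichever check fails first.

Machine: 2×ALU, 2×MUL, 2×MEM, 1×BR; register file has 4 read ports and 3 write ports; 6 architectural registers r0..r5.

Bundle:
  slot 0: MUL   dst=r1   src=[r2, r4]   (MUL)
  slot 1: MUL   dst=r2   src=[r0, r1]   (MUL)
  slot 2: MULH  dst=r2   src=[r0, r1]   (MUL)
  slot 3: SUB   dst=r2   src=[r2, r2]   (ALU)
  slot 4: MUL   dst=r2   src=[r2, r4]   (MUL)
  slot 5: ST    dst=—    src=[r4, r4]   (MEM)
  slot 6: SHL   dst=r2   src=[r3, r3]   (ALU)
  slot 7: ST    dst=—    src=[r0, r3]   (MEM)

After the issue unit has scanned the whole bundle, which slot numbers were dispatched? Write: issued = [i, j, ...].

issued = [0, 1]

  0. MUL→r1 ⇒ go  {2A/1Mu/2Ld/1B | 2r 2w}
  1. MUL→r2 ⇒ go  {2A/0Mu/2Ld/1B | 0r 1w}
  2. MUL→r2 ⇒ no(FU)  {2A/0Mu/2Ld/1B | 0r 1w}
  3. ALU→r2 ⇒ no(RD_PORT)  {2A/0Mu/2Ld/1B | 0r 1w}
  4. MUL→r2 ⇒ no(FU)  {2A/0Mu/2Ld/1B | 0r 1w}
  5. MEM ⇒ no(RD_PORT)  {2A/0Mu/2Ld/1B | 0r 1w}
  6. ALU→r2 ⇒ no(RD_PORT)  {2A/0Mu/2Ld/1B | 0r 1w}
  7. MEM ⇒ no(RD_PORT)  {2A/0Mu/2Ld/1B | 0r 1w}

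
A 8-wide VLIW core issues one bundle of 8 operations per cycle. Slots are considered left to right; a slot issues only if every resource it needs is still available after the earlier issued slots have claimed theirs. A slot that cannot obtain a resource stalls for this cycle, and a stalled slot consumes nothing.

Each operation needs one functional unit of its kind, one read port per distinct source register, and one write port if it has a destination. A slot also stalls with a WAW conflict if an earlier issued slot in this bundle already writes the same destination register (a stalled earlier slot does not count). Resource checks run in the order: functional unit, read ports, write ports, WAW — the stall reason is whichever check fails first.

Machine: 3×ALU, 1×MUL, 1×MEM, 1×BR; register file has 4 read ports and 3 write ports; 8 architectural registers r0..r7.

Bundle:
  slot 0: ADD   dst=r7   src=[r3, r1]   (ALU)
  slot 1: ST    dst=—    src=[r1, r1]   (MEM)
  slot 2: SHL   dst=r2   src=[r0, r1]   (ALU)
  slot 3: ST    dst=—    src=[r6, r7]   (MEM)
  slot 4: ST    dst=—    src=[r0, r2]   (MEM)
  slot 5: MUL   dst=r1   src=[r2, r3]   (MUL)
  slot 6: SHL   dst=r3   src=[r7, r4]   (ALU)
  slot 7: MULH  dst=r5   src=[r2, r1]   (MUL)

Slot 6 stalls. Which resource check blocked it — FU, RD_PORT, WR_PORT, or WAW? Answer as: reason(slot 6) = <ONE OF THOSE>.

  0. ALU→r7 ⇒ go  {2A/1Mu/1Ld/1B | 2r 2w}
  1. MEM ⇒ go  {2A/1Mu/0Ld/1B | 1r 2w}
  2. ALU→r2 ⇒ no(RD_PORT)  {2A/1Mu/0Ld/1B | 1r 2w}
  3. MEM ⇒ no(FU)  {2A/1Mu/0Ld/1B | 1r 2w}
  4. MEM ⇒ no(FU)  {2A/1Mu/0Ld/1B | 1r 2w}
  5. MUL→r1 ⇒ no(RD_PORT)  {2A/1Mu/0Ld/1B | 1r 2w}
  6. ALU→r3 ⇒ no(RD_PORT)  {2A/1Mu/0Ld/1B | 1r 2w}
  7. MUL→r5 ⇒ no(RD_PORT)  {2A/1Mu/0Ld/1B | 1r 2w}

reason(slot 6) = RD_PORT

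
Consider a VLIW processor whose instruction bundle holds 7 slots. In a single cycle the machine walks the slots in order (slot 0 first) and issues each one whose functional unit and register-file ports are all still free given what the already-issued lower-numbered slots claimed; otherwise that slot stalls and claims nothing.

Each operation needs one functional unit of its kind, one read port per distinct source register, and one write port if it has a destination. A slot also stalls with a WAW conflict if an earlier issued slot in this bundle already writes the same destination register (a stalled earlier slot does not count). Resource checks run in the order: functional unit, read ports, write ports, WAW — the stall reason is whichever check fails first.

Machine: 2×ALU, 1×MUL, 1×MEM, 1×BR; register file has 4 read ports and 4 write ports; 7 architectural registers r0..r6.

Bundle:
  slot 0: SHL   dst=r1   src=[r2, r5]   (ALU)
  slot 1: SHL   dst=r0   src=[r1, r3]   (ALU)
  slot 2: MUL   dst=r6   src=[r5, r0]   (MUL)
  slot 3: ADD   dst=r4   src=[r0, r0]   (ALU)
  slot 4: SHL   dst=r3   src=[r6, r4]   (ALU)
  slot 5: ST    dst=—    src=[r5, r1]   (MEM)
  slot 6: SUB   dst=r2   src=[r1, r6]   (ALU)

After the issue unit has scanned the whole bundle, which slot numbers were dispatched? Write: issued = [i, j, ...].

issued = [0, 1]

(0) want 1×ALU +2rd +1wr — yes → AL1|MU1|ME1|BR1|rd2|wr3
(1) want 1×ALU +2rd +1wr — yes → AL0|MU1|ME1|BR1|rd0|wr2
(2) want 1×MUL +2rd +1wr — RD_PORT → AL0|MU1|ME1|BR1|rd0|wr2
(3) want 1×ALU +1rd +1wr — FU → AL0|MU1|ME1|BR1|rd0|wr2
(4) want 1×ALU +2rd +1wr — FU → AL0|MU1|ME1|BR1|rd0|wr2
(5) want 1×MEM +2rd +0wr — RD_PORT → AL0|MU1|ME1|BR1|rd0|wr2
(6) want 1×ALU +2rd +1wr — FU → AL0|MU1|ME1|BR1|rd0|wr2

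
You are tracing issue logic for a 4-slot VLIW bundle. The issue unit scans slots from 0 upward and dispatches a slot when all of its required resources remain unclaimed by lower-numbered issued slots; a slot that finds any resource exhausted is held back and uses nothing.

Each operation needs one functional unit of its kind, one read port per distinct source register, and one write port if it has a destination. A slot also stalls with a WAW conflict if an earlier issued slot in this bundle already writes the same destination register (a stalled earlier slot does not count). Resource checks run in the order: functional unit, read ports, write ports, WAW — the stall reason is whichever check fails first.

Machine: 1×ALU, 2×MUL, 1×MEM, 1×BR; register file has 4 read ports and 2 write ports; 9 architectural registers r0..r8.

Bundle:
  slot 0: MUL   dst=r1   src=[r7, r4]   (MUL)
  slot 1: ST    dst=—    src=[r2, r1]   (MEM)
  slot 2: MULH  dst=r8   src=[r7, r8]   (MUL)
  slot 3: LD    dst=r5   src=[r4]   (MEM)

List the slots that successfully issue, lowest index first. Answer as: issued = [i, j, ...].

issued = [0, 1]

  0. MUL→r1 ⇒ go  {1A/1Mu/1Ld/1B | 2r 1w}
  1. MEM ⇒ go  {1A/1Mu/0Ld/1B | 0r 1w}
  2. MUL→r8 ⇒ no(RD_PORT)  {1A/1Mu/0Ld/1B | 0r 1w}
  3. MEM→r5 ⇒ no(FU)  {1A/1Mu/0Ld/1B | 0r 1w}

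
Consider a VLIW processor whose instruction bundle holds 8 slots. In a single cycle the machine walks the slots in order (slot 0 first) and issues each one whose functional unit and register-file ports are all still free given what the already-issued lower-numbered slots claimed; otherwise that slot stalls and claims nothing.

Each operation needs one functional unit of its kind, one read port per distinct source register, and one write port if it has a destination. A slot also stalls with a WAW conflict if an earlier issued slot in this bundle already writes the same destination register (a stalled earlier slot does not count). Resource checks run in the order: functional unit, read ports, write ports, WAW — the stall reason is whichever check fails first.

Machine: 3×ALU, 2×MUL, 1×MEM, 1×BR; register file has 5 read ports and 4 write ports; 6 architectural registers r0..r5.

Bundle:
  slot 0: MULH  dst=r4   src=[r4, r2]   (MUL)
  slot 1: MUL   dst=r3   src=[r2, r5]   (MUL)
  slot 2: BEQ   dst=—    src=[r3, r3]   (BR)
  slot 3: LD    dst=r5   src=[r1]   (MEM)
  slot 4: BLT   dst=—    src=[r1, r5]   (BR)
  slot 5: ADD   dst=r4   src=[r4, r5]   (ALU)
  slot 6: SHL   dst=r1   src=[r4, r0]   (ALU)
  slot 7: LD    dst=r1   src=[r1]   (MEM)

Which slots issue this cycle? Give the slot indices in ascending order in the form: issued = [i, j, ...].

issued = [0, 1, 2]

(0) want 1×MUL +2rd +1wr — yes → AL3|MU1|ME1|BR1|rd3|wr3
(1) want 1×MUL +2rd +1wr — yes → AL3|MU0|ME1|BR1|rd1|wr2
(2) want 1×BR +1rd +0wr — yes → AL3|MU0|ME1|BR0|rd0|wr2
(3) want 1×MEM +1rd +1wr — RD_PORT → AL3|MU0|ME1|BR0|rd0|wr2
(4) want 1×BR +2rd +0wr — FU → AL3|MU0|ME1|BR0|rd0|wr2
(5) want 1×ALU +2rd +1wr — RD_PORT → AL3|MU0|ME1|BR0|rd0|wr2
(6) want 1×ALU +2rd +1wr — RD_PORT → AL3|MU0|ME1|BR0|rd0|wr2
(7) want 1×MEM +1rd +1wr — RD_PORT → AL3|MU0|ME1|BR0|rd0|wr2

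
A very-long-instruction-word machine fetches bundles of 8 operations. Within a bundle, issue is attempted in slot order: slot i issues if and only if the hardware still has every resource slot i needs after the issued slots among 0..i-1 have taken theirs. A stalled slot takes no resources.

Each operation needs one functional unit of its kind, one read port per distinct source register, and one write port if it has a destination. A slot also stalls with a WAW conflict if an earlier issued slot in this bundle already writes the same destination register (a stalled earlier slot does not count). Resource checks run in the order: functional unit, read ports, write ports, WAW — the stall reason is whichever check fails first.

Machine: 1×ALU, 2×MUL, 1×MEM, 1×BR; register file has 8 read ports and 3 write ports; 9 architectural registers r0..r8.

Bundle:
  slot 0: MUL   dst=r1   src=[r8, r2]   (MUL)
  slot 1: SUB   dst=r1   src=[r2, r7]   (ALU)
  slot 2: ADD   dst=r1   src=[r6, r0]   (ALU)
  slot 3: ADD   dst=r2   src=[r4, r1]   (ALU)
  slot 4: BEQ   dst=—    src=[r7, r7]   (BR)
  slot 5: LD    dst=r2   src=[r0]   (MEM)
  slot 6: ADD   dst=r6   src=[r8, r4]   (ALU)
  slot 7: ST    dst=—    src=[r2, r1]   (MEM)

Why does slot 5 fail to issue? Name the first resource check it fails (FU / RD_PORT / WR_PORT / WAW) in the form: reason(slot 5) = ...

[0] MUL needs rd=2 wr=1: ok; after: ALU=1 MUL=1 MEM=1 BR=1, R=6, W=2
[1] ALU needs rd=2 wr=1: WAW; after: ALU=1 MUL=1 MEM=1 BR=1, R=6, W=2
[2] ALU needs rd=2 wr=1: WAW; after: ALU=1 MUL=1 MEM=1 BR=1, R=6, W=2
[3] ALU needs rd=2 wr=1: ok; after: ALU=0 MUL=1 MEM=1 BR=1, R=4, W=1
[4] BR needs rd=1 wr=0: ok; after: ALU=0 MUL=1 MEM=1 BR=0, R=3, W=1
[5] MEM needs rd=1 wr=1: WAW; after: ALU=0 MUL=1 MEM=1 BR=0, R=3, W=1
[6] ALU needs rd=2 wr=1: FU; after: ALU=0 MUL=1 MEM=1 BR=0, R=3, W=1
[7] MEM needs rd=2 wr=0: ok; after: ALU=0 MUL=1 MEM=0 BR=0, R=1, W=1

reason(slot 5) = WAW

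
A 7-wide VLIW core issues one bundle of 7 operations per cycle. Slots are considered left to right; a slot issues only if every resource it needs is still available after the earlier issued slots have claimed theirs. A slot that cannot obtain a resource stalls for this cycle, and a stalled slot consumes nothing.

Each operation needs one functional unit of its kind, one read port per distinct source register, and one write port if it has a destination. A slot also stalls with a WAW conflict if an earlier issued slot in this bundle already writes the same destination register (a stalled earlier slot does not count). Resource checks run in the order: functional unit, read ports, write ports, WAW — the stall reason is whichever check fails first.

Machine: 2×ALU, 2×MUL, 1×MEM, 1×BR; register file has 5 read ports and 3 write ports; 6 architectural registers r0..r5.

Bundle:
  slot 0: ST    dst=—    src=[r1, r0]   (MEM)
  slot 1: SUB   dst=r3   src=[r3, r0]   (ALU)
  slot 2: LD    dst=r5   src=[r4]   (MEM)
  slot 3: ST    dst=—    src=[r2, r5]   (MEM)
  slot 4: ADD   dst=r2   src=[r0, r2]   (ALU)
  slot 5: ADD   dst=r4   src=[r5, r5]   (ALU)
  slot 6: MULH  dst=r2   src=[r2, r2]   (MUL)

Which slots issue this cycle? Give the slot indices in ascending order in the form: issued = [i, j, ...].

issued = [0, 1, 5]

  0. MEM ⇒ go  {2A/2Mu/0Ld/1B | 3r 3w}
  1. ALU→r3 ⇒ go  {1A/2Mu/0Ld/1B | 1r 2w}
  2. MEM→r5 ⇒ no(FU)  {1A/2Mu/0Ld/1B | 1r 2w}
  3. MEM ⇒ no(FU)  {1A/2Mu/0Ld/1B | 1r 2w}
  4. ALU→r2 ⇒ no(RD_PORT)  {1A/2Mu/0Ld/1B | 1r 2w}
  5. ALU→r4 ⇒ go  {0A/2Mu/0Ld/1B | 0r 1w}
  6. MUL→r2 ⇒ no(RD_PORT)  {0A/2Mu/0Ld/1B | 0r 1w}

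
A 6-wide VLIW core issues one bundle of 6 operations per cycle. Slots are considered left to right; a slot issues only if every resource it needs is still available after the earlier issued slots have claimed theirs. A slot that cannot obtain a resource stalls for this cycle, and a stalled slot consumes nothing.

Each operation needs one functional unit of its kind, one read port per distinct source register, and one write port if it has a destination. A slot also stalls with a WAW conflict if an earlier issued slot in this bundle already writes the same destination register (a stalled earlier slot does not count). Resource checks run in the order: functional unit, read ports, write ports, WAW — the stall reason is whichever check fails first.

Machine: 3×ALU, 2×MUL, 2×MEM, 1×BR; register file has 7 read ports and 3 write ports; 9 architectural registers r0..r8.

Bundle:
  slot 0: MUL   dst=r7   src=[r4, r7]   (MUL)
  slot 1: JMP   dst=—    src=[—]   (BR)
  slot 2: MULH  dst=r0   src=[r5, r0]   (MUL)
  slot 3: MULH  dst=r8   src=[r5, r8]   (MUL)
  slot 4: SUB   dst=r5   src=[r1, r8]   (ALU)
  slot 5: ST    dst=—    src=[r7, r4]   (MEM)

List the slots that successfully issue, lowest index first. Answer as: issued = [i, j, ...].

issued = [0, 1, 2, 4]

#0 MUL src=r4,r7 dispatched  <A:3 Mu:1 Ld:2 B:1 rd:5 wr:2>
#1 BR src=- dispatched  <A:3 Mu:1 Ld:2 B:0 rd:5 wr:2>
#2 MUL src=r5,r0 dispatched  <A:3 Mu:0 Ld:2 B:0 rd:3 wr:1>
#3 MUL src=r5,r8 held:FU  <A:3 Mu:0 Ld:2 B:0 rd:3 wr:1>
#4 ALU src=r1,r8 dispatched  <A:2 Mu:0 Ld:2 B:0 rd:1 wr:0>
#5 MEM src=r7,r4 held:RD_PORT  <A:2 Mu:0 Ld:2 B:0 rd:1 wr:0>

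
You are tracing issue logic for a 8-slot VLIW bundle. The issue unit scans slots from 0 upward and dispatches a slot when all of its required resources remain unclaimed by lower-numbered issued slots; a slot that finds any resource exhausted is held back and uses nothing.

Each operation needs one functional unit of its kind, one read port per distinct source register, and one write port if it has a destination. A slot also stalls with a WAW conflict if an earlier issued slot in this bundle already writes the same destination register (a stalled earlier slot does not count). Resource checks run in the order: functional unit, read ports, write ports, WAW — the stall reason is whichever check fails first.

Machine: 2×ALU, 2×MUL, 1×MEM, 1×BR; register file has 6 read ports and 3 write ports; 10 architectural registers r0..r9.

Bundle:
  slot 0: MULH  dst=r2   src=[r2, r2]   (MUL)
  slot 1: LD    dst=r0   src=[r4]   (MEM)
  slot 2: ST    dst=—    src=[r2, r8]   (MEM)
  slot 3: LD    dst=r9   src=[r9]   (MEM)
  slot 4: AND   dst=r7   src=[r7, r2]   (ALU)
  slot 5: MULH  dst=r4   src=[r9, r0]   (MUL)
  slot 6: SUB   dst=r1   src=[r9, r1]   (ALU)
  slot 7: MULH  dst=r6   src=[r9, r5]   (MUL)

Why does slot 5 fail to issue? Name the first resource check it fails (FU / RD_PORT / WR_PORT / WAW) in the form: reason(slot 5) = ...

#0 MUL src=r2,r2 dispatched  <A:2 Mu:1 Ld:1 B:1 rd:5 wr:2>
#1 MEM src=r4 dispatched  <A:2 Mu:1 Ld:0 B:1 rd:4 wr:1>
#2 MEM src=r2,r8 held:FU  <A:2 Mu:1 Ld:0 B:1 rd:4 wr:1>
#3 MEM src=r9 held:FU  <A:2 Mu:1 Ld:0 B:1 rd:4 wr:1>
#4 ALU src=r7,r2 dispatched  <A:1 Mu:1 Ld:0 B:1 rd:2 wr:0>
#5 MUL src=r9,r0 held:WR_PORT  <A:1 Mu:1 Ld:0 B:1 rd:2 wr:0>
#6 ALU src=r9,r1 held:WR_PORT  <A:1 Mu:1 Ld:0 B:1 rd:2 wr:0>
#7 MUL src=r9,r5 held:WR_PORT  <A:1 Mu:1 Ld:0 B:1 rd:2 wr:0>

reason(slot 5) = WR_PORT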